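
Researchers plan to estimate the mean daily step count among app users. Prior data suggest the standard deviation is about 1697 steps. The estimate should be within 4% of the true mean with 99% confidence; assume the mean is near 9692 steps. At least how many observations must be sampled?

128

For a mean, the margin of error is E = z·σ/√n, so n = (zσ/E)².
At 99% confidence, z = 2.576.
E = 4% of 9692 = 387.7 steps.
n = (2.576 × 1697 / 387.7)² = 127.15
Round up: n = 128.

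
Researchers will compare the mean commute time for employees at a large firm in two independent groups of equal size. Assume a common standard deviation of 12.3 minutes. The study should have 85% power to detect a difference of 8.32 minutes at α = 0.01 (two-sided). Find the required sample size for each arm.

58 per group

For two equal groups, n per group = 2·((z_{α/2} + z_β)·σ/δ)².
z_{α/2} = 2.576; z_β = 1.036 (power 85%).
n = 2 × (3.612 × 12.3 / 8.32)² = 2 × 28.51 = 57.02
Round up: n = 58 per group.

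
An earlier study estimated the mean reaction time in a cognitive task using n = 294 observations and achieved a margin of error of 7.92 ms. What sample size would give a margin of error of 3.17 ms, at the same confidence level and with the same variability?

Margin of error scales as 1/√n, so n₂ = n₁·(E₁/E₂)².
n₂ = 294 × (7.92/3.17)² = 294 × 6.242 = 1835.15
Round up: n₂ = 1836.

1836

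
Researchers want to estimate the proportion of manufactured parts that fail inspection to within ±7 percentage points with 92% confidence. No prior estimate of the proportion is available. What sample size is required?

For a proportion with margin E = 0.07 at 92% confidence, z = 1.751.
With no prior estimate, use p = 0.5, which maximizes p(1−p) at 0.25.
n = 0.25 × (z/E)² = 0.25 × (1.751/0.07)² = 156.43
Round up: n = 157.

157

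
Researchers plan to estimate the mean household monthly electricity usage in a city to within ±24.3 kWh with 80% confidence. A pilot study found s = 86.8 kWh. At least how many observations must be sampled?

21

For a mean, the margin of error is E = z·σ/√n, so n = (zσ/E)².
At 80% confidence, z = 1.282.
n = (1.282 × 86.8 / 24.3)² = 20.97
Round up: n = 21.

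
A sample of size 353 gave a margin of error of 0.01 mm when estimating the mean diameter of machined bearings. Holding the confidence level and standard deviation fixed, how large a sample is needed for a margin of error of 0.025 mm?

57

Margin of error scales as 1/√n, so n₂ = n₁·(E₁/E₂)².
n₂ = 353 × (0.01/0.025)² = 353 × 0.16 = 56.48
Round up: n₂ = 57.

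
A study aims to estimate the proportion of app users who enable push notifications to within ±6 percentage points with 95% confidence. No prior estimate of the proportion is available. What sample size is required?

267

For a proportion with margin E = 0.06 at 95% confidence, z = 1.960.
With no prior estimate, use p = 0.5, which maximizes p(1−p) at 0.25.
n = 0.25 × (z/E)² = 0.25 × (1.960/0.06)² = 266.78
Round up: n = 267.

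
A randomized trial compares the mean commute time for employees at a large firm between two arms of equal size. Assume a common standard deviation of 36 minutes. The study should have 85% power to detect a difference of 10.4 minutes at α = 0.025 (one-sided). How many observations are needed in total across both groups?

For two equal groups, n per group = 2·((z_α + z_β)·σ/δ)².
z_α = 1.960; z_β = 1.036 (power 85%).
n = 2 × (2.996 × 36 / 10.4)² = 2 × 107.55 = 215.10
Round up: n = 216 per group.
Total across both groups: 2 × 216 = 432.

432 total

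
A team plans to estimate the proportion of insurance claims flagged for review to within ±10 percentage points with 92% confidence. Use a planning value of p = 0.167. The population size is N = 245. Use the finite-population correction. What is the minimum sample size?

37

For a proportion with margin E = 0.1 at 92% confidence, z = 1.751.
n = p̂(1−p̂)(z/E)² = 0.167 × 0.833 × (1.751/0.1)² = 42.65 — call this n₀.
Finite-population correction with N = 245: n = n₀ / (1 + (n₀−1)/N) = 42.65 / 1.17 = 36.45
Round up: n = 37.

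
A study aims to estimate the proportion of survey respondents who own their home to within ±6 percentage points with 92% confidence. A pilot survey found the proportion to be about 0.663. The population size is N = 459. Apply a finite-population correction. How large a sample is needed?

For a proportion with margin E = 0.06 at 92% confidence, z = 1.751.
n = p̂(1−p̂)(z/E)² = 0.663 × 0.337 × (1.751/0.06)² = 190.29 — call this n₀.
Finite-population correction with N = 459: n = n₀ / (1 + (n₀−1)/N) = 190.29 / 1.412 = 134.77
Round up: n = 135.

135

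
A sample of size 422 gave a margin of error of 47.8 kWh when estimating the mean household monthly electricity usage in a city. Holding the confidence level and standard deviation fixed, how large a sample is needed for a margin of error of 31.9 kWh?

n = 948

Margin of error scales as 1/√n, so n₂ = n₁·(E₁/E₂)².
n₂ = 422 × (47.8/31.9)² = 422 × 2.245 = 947.39
Round up: n₂ = 948.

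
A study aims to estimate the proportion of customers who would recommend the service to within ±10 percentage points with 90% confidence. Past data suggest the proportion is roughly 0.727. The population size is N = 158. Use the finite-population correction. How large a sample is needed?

41

For a proportion with margin E = 0.1 at 90% confidence, z = 1.645.
n = p̂(1−p̂)(z/E)² = 0.727 × 0.273 × (1.645/0.1)² = 53.71 — call this n₀.
Finite-population correction with N = 158: n = n₀ / (1 + (n₀−1)/N) = 53.71 / 1.334 = 40.26
Round up: n = 41.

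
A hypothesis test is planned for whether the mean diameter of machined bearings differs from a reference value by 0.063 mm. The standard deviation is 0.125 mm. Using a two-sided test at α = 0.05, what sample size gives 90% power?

For a one-sample z-test, n = ((z_{α/2} + z_β)·σ/δ)².
z_{α/2} = 1.960 (two-sided α = 0.05); z_β = 1.282 (power 90% → β = 0.1).
n = (3.242 × 0.125 / 0.063)² = 41.38
Round up: n = 42.

n = 42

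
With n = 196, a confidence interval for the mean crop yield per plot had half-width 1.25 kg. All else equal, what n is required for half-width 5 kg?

n = 13

Margin of error scales as 1/√n, so n₂ = n₁·(E₁/E₂)².
n₂ = 196 × (1.25/5)² = 196 × 0.0625 = 12.25
Round up: n₂ = 13.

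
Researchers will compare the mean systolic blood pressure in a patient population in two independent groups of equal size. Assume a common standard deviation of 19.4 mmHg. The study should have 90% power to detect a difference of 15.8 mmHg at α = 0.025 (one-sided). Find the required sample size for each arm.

32 per group

For two equal groups, n per group = 2·((z_α + z_β)·σ/δ)².
z_α = 1.960; z_β = 1.282 (power 90%).
n = 2 × (3.242 × 19.4 / 15.8)² = 2 × 15.85 = 31.70
Round up: n = 32 per group.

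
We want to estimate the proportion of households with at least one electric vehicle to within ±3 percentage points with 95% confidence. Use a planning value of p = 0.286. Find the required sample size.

For a proportion with margin E = 0.03 at 95% confidence, z = 1.960.
n = p̂(1−p̂)(z/E)² = 0.286 × 0.714 × (1.960/0.03)² = 871.63
Round up: n = 872.

n = 872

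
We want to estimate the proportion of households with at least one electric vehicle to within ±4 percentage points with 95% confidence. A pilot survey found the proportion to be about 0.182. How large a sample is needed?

358

For a proportion with margin E = 0.04 at 95% confidence, z = 1.960.
n = p̂(1−p̂)(z/E)² = 0.182 × 0.818 × (1.960/0.04)² = 357.45
Round up: n = 358.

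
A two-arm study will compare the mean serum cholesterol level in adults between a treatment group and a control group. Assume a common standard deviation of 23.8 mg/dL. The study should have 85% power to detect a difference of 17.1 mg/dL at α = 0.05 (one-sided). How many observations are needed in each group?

28 per group

For two equal groups, n per group = 2·((z_α + z_β)·σ/δ)².
z_α = 1.645; z_β = 1.036 (power 85%).
n = 2 × (2.681 × 23.8 / 17.1)² = 2 × 13.92 = 27.84
Round up: n = 28 per group.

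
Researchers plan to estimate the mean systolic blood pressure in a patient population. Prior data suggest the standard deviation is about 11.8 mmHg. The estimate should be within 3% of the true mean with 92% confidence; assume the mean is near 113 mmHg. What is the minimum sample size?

38

For a mean, the margin of error is E = z·σ/√n, so n = (zσ/E)².
At 92% confidence, z = 1.751.
E = 3% of 113 = 3.39 mmHg.
n = (1.751 × 11.8 / 3.39)² = 37.15
Round up: n = 38.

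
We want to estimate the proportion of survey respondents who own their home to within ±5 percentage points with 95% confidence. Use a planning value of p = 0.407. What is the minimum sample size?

371

For a proportion with margin E = 0.05 at 95% confidence, z = 1.960.
n = p̂(1−p̂)(z/E)² = 0.407 × 0.593 × (1.960/0.05)² = 370.87
Round up: n = 371.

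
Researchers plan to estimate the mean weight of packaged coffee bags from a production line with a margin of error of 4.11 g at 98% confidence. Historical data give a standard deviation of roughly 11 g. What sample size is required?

For a mean, the margin of error is E = z·σ/√n, so n = (zσ/E)².
At 98% confidence, z = 2.326.
n = (2.326 × 11 / 4.11)² = 38.75
Round up: n = 39.

39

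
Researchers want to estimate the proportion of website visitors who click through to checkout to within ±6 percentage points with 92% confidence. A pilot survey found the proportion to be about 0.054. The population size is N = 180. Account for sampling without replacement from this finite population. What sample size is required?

36

For a proportion with margin E = 0.06 at 92% confidence, z = 1.751.
n = p̂(1−p̂)(z/E)² = 0.054 × 0.946 × (1.751/0.06)² = 43.51 — call this n₀.
Finite-population correction with N = 180: n = n₀ / (1 + (n₀−1)/N) = 43.51 / 1.236 = 35.20
Round up: n = 36.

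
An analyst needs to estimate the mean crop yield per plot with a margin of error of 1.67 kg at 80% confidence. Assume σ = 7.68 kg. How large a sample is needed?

For a mean, the margin of error is E = z·σ/√n, so n = (zσ/E)².
At 80% confidence, z = 1.282.
n = (1.282 × 7.68 / 1.67)² = 34.76
Round up: n = 35.

n = 35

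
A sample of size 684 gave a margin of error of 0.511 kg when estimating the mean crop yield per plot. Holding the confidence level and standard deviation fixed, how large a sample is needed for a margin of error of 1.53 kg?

Margin of error scales as 1/√n, so n₂ = n₁·(E₁/E₂)².
n₂ = 684 × (0.511/1.53)² = 684 × 0.1115 = 76.27
Round up: n₂ = 77.

n = 77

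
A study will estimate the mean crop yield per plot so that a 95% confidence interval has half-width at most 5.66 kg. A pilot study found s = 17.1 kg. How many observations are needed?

36

For a mean, the margin of error is E = z·σ/√n, so n = (zσ/E)².
At 95% confidence, z = 1.960.
n = (1.960 × 17.1 / 5.66)² = 35.06
Round up: n = 36.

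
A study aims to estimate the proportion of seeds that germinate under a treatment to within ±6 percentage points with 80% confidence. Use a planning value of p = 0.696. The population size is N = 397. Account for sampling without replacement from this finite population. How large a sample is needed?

78

For a proportion with margin E = 0.06 at 80% confidence, z = 1.282.
n = p̂(1−p̂)(z/E)² = 0.696 × 0.304 × (1.282/0.06)² = 96.60 — call this n₀.
Finite-population correction with N = 397: n = n₀ / (1 + (n₀−1)/N) = 96.60 / 1.241 = 77.84
Round up: n = 78.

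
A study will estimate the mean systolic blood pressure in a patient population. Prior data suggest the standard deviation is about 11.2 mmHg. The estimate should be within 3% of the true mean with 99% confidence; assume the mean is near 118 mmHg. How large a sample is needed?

For a mean, the margin of error is E = z·σ/√n, so n = (zσ/E)².
At 99% confidence, z = 2.576.
E = 3% of 118 = 3.54 mmHg.
n = (2.576 × 11.2 / 3.54)² = 66.42
Round up: n = 67.

n = 67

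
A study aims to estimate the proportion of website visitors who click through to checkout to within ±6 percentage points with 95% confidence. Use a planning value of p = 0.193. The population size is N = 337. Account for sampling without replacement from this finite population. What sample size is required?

n = 112

For a proportion with margin E = 0.06 at 95% confidence, z = 1.960.
n = p̂(1−p̂)(z/E)² = 0.193 × 0.807 × (1.960/0.06)² = 166.20 — call this n₀.
Finite-population correction with N = 337: n = n₀ / (1 + (n₀−1)/N) = 166.20 / 1.49 = 111.54
Round up: n = 112.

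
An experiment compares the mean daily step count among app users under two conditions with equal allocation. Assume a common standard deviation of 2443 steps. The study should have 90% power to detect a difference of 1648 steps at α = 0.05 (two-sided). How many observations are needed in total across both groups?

For two equal groups, n per group = 2·((z_{α/2} + z_β)·σ/δ)².
z_{α/2} = 1.960; z_β = 1.282 (power 90%).
n = 2 × (3.242 × 2443 / 1648)² = 2 × 23.10 = 46.20
Round up: n = 47 per group.
Total across both groups: 2 × 47 = 94.

94 total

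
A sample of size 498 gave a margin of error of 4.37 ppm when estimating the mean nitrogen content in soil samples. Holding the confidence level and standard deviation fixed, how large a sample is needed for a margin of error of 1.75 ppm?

Margin of error scales as 1/√n, so n₂ = n₁·(E₁/E₂)².
n₂ = 498 × (4.37/1.75)² = 498 × 6.236 = 3105.53
Round up: n₂ = 3106.

3106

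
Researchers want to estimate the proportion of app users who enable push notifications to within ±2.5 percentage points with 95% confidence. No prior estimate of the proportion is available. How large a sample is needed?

1537

For a proportion with margin E = 0.025 at 95% confidence, z = 1.960.
With no prior estimate, use p = 0.5, which maximizes p(1−p) at 0.25.
n = 0.25 × (z/E)² = 0.25 × (1.960/0.025)² = 1536.64
Round up: n = 1537.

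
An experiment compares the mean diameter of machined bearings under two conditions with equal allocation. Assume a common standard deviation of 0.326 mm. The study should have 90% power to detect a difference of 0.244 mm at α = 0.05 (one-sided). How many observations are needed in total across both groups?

For two equal groups, n per group = 2·((z_α + z_β)·σ/δ)².
z_α = 1.645; z_β = 1.282 (power 90%).
n = 2 × (2.927 × 0.326 / 0.244)² = 2 × 15.29 = 30.58
Round up: n = 31 per group.
Total across both groups: 2 × 31 = 62.

62 total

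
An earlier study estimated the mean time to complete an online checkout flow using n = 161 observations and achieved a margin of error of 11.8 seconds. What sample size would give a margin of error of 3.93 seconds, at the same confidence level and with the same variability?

1452

Margin of error scales as 1/√n, so n₂ = n₁·(E₁/E₂)².
n₂ = 161 × (11.8/3.93)² = 161 × 9.015 = 1451.42
Round up: n₂ = 1452.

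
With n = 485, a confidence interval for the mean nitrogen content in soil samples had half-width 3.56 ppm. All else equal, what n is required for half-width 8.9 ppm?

Margin of error scales as 1/√n, so n₂ = n₁·(E₁/E₂)².
n₂ = 485 × (3.56/8.9)² = 485 × 0.16 = 77.60
Round up: n₂ = 78.

78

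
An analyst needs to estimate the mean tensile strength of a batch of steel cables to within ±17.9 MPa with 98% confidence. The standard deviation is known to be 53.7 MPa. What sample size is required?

For a mean, the margin of error is E = z·σ/√n, so n = (zσ/E)².
At 98% confidence, z = 2.326.
n = (2.326 × 53.7 / 17.9)² = 48.69
Round up: n = 49.

49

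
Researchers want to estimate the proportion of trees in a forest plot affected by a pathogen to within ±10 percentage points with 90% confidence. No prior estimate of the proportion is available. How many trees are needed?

For a proportion with margin E = 0.1 at 90% confidence, z = 1.645.
With no prior estimate, use p = 0.5, which maximizes p(1−p) at 0.25.
n = 0.25 × (z/E)² = 0.25 × (1.645/0.1)² = 67.65
Round up: n = 68.

68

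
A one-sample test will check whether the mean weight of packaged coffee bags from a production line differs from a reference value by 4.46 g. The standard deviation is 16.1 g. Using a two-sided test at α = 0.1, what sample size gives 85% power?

n = 94

For a one-sample z-test, n = ((z_{α/2} + z_β)·σ/δ)².
z_{α/2} = 1.645 (two-sided α = 0.1); z_β = 1.036 (power 85% → β = 0.15).
n = (2.681 × 16.1 / 4.46)² = 93.66
Round up: n = 94.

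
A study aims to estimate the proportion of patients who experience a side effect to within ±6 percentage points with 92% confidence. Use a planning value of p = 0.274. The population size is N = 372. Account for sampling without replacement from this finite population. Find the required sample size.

For a proportion with margin E = 0.06 at 92% confidence, z = 1.751.
n = p̂(1−p̂)(z/E)² = 0.274 × 0.726 × (1.751/0.06)² = 169.42 — call this n₀.
Finite-population correction with N = 372: n = n₀ / (1 + (n₀−1)/N) = 169.42 / 1.453 = 116.60
Round up: n = 117.

117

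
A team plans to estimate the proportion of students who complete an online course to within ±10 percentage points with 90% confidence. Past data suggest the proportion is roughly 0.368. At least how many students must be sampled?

For a proportion with margin E = 0.1 at 90% confidence, z = 1.645.
n = p̂(1−p̂)(z/E)² = 0.368 × 0.632 × (1.645/0.1)² = 62.94
Round up: n = 63.

63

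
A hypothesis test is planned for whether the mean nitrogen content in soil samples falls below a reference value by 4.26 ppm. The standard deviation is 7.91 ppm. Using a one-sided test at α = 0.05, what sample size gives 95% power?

38

For a one-sample z-test, n = ((z_α + z_β)·σ/δ)².
z_α = 1.645 (one-sided α = 0.05); z_β = 1.645 (power 95% → β = 0.05).
n = (3.290 × 7.91 / 4.26)² = 37.32
Round up: n = 38.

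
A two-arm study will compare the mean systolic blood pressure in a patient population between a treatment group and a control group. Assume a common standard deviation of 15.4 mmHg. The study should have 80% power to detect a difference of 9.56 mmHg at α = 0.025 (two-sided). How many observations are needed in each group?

For two equal groups, n per group = 2·((z_{α/2} + z_β)·σ/δ)².
z_{α/2} = 2.241; z_β = 0.842 (power 80%).
n = 2 × (3.083 × 15.4 / 9.56)² = 2 × 24.66 = 49.32
Round up: n = 50 per group.

50 per group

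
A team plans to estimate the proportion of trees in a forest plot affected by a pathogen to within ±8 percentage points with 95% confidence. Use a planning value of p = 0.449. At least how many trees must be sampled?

n = 149

For a proportion with margin E = 0.08 at 95% confidence, z = 1.960.
n = p̂(1−p̂)(z/E)² = 0.449 × 0.551 × (1.960/0.08)² = 148.50
Round up: n = 149.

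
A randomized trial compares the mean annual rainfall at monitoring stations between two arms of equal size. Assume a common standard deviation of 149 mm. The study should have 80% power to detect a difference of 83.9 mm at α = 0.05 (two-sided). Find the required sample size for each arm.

50 per group

For two equal groups, n per group = 2·((z_{α/2} + z_β)·σ/δ)².
z_{α/2} = 1.960; z_β = 0.842 (power 80%).
n = 2 × (2.802 × 149 / 83.9)² = 2 × 24.76 = 49.52
Round up: n = 50 per group.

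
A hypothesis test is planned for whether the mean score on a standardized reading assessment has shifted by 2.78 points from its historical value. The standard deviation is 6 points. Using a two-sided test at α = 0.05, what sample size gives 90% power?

For a one-sample z-test, n = ((z_{α/2} + z_β)·σ/δ)².
z_{α/2} = 1.960 (two-sided α = 0.05); z_β = 1.282 (power 90% → β = 0.1).
n = (3.242 × 6 / 2.78)² = 48.96
Round up: n = 49.

49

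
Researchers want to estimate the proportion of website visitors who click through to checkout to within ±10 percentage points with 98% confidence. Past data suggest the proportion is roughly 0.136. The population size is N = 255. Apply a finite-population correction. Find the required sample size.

For a proportion with margin E = 0.1 at 98% confidence, z = 2.326.
n = p̂(1−p̂)(z/E)² = 0.136 × 0.864 × (2.326/0.1)² = 63.57 — call this n₀.
Finite-population correction with N = 255: n = n₀ / (1 + (n₀−1)/N) = 63.57 / 1.245 = 51.06
Round up: n = 52.

n = 52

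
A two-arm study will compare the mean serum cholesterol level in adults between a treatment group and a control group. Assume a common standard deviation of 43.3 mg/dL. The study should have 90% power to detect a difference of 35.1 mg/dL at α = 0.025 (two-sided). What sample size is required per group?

For two equal groups, n per group = 2·((z_{α/2} + z_β)·σ/δ)².
z_{α/2} = 2.241; z_β = 1.282 (power 90%).
n = 2 × (3.523 × 43.3 / 35.1)² = 2 × 18.89 = 37.78
Round up: n = 38 per group.

38 per group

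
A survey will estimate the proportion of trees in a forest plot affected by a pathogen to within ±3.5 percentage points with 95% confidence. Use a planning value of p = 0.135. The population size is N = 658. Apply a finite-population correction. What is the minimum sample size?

n = 236

For a proportion with margin E = 0.035 at 95% confidence, z = 1.960.
n = p̂(1−p̂)(z/E)² = 0.135 × 0.865 × (1.960/0.035)² = 366.21 — call this n₀.
Finite-population correction with N = 658: n = n₀ / (1 + (n₀−1)/N) = 366.21 / 1.555 = 235.50
Round up: n = 236.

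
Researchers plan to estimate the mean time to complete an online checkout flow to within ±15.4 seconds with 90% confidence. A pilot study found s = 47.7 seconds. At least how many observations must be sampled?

26

For a mean, the margin of error is E = z·σ/√n, so n = (zσ/E)².
At 90% confidence, z = 1.645.
n = (1.645 × 47.7 / 15.4)² = 25.96
Round up: n = 26.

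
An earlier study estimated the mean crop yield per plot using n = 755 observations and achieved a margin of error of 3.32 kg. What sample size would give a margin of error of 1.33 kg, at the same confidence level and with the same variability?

4705

Margin of error scales as 1/√n, so n₂ = n₁·(E₁/E₂)².
n₂ = 755 × (3.32/1.33)² = 755 × 6.231 = 4704.40
Round up: n₂ = 4705.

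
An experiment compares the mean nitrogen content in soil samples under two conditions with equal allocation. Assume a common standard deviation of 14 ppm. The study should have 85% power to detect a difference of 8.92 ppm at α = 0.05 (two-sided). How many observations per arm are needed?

For two equal groups, n per group = 2·((z_{α/2} + z_β)·σ/δ)².
z_{α/2} = 1.960; z_β = 1.036 (power 85%).
n = 2 × (2.996 × 14 / 8.92)² = 2 × 22.11 = 44.22
Round up: n = 45 per group.

45 per group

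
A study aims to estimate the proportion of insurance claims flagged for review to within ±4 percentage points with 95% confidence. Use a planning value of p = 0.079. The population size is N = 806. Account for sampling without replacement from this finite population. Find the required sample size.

For a proportion with margin E = 0.04 at 95% confidence, z = 1.960.
n = p̂(1−p̂)(z/E)² = 0.079 × 0.921 × (1.960/0.04)² = 174.69 — call this n₀.
Finite-population correction with N = 806: n = n₀ / (1 + (n₀−1)/N) = 174.69 / 1.215 = 143.78
Round up: n = 144.

144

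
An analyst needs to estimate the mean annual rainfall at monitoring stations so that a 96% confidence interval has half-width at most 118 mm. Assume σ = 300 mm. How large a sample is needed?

28

For a mean, the margin of error is E = z·σ/√n, so n = (zσ/E)².
At 96% confidence, z = 2.054.
n = (2.054 × 300 / 118)² = 27.27
Round up: n = 28.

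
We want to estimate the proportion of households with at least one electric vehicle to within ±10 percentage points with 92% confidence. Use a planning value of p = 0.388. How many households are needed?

For a proportion with margin E = 0.1 at 92% confidence, z = 1.751.
n = p̂(1−p̂)(z/E)² = 0.388 × 0.612 × (1.751/0.1)² = 72.80
Round up: n = 73.

73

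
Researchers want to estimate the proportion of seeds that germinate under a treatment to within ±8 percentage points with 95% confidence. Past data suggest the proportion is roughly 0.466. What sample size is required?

For a proportion with margin E = 0.08 at 95% confidence, z = 1.960.
n = p̂(1−p̂)(z/E)² = 0.466 × 0.534 × (1.960/0.08)² = 149.37
Round up: n = 150.

n = 150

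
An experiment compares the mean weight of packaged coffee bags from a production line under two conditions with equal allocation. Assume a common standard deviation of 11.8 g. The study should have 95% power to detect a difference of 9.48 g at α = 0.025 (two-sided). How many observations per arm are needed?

47 per group

For two equal groups, n per group = 2·((z_{α/2} + z_β)·σ/δ)².
z_{α/2} = 2.241; z_β = 1.645 (power 95%).
n = 2 × (3.886 × 11.8 / 9.48)² = 2 × 23.40 = 46.80
Round up: n = 47 per group.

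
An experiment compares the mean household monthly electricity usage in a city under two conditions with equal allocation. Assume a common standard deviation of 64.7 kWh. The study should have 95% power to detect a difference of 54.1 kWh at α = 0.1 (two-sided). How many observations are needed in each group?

31 per group

For two equal groups, n per group = 2·((z_{α/2} + z_β)·σ/δ)².
z_{α/2} = 1.645; z_β = 1.645 (power 95%).
n = 2 × (3.290 × 64.7 / 54.1)² = 2 × 15.48 = 30.96
Round up: n = 31 per group.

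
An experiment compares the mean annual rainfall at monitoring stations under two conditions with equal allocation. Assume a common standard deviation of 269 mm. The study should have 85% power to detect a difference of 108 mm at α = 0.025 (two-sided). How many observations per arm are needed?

For two equal groups, n per group = 2·((z_{α/2} + z_β)·σ/δ)².
z_{α/2} = 2.241; z_β = 1.036 (power 85%).
n = 2 × (3.277 × 269 / 108)² = 2 × 66.62 = 133.24
Round up: n = 134 per group.

134 per group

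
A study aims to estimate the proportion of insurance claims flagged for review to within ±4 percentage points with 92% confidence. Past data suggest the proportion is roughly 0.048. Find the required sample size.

For a proportion with margin E = 0.04 at 92% confidence, z = 1.751.
n = p̂(1−p̂)(z/E)² = 0.048 × 0.952 × (1.751/0.04)² = 87.56
Round up: n = 88.

88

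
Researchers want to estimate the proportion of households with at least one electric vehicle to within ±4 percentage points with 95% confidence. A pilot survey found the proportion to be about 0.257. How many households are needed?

459

For a proportion with margin E = 0.04 at 95% confidence, z = 1.960.
n = p̂(1−p̂)(z/E)² = 0.257 × 0.743 × (1.960/0.04)² = 458.47
Round up: n = 459.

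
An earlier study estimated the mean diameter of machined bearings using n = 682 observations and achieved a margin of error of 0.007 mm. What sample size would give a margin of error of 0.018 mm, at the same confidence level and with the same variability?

Margin of error scales as 1/√n, so n₂ = n₁·(E₁/E₂)².
n₂ = 682 × (0.007/0.018)² = 682 × 0.1512 = 103.12
Round up: n₂ = 104.

104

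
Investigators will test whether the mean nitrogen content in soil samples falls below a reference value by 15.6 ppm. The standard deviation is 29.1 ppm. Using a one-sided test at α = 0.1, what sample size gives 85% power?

19

For a one-sample z-test, n = ((z_α + z_β)·σ/δ)².
z_α = 1.282 (one-sided α = 0.1); z_β = 1.036 (power 85% → β = 0.15).
n = (2.318 × 29.1 / 15.6)² = 18.70
Round up: n = 19.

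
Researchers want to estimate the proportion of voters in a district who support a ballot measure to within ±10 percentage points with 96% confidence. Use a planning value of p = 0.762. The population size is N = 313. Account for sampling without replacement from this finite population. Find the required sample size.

62

For a proportion with margin E = 0.1 at 96% confidence, z = 2.054.
n = p̂(1−p̂)(z/E)² = 0.762 × 0.238 × (2.054/0.1)² = 76.51 — call this n₀.
Finite-population correction with N = 313: n = n₀ / (1 + (n₀−1)/N) = 76.51 / 1.241 = 61.65
Round up: n = 62.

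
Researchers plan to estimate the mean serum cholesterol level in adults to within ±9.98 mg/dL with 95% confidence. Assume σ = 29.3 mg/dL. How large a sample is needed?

34

For a mean, the margin of error is E = z·σ/√n, so n = (zσ/E)².
At 95% confidence, z = 1.960.
n = (1.960 × 29.3 / 9.98)² = 33.11
Round up: n = 34.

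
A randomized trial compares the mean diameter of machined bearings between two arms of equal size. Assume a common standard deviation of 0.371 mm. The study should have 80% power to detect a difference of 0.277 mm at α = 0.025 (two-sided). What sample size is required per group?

35 per group

For two equal groups, n per group = 2·((z_{α/2} + z_β)·σ/δ)².
z_{α/2} = 2.241; z_β = 0.842 (power 80%).
n = 2 × (3.083 × 0.371 / 0.277)² = 2 × 17.05 = 34.10
Round up: n = 35 per group.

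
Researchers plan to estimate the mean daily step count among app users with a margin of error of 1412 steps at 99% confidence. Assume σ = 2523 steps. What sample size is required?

For a mean, the margin of error is E = z·σ/√n, so n = (zσ/E)².
At 99% confidence, z = 2.576.
n = (2.576 × 2523 / 1412)² = 21.19
Round up: n = 22.

n = 22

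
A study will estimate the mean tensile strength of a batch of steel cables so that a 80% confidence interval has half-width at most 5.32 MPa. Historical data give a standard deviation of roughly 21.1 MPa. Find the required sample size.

26

For a mean, the margin of error is E = z·σ/√n, so n = (zσ/E)².
At 80% confidence, z = 1.282.
n = (1.282 × 21.1 / 5.32)² = 25.85
Round up: n = 26.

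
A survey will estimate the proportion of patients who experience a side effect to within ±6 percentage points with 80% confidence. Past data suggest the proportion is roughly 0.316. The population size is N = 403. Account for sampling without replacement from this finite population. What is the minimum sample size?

For a proportion with margin E = 0.06 at 80% confidence, z = 1.282.
n = p̂(1−p̂)(z/E)² = 0.316 × 0.684 × (1.282/0.06)² = 98.68 — call this n₀.
Finite-population correction with N = 403: n = n₀ / (1 + (n₀−1)/N) = 98.68 / 1.242 = 79.45
Round up: n = 80.

n = 80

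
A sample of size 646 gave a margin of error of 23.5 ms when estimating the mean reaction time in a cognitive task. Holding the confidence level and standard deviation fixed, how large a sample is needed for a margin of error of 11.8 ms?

2563

Margin of error scales as 1/√n, so n₂ = n₁·(E₁/E₂)².
n₂ = 646 × (23.5/11.8)² = 646 × 3.966 = 2562.04
Round up: n₂ = 2563.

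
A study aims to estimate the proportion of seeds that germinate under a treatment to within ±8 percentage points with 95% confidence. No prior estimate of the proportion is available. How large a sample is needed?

For a proportion with margin E = 0.08 at 95% confidence, z = 1.960.
With no prior estimate, use p = 0.5, which maximizes p(1−p) at 0.25.
n = 0.25 × (z/E)² = 0.25 × (1.960/0.08)² = 150.06
Round up: n = 151.

151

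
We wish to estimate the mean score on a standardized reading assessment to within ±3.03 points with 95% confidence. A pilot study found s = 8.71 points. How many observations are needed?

32

For a mean, the margin of error is E = z·σ/√n, so n = (zσ/E)².
At 95% confidence, z = 1.960.
n = (1.960 × 8.71 / 3.03)² = 31.74
Round up: n = 32.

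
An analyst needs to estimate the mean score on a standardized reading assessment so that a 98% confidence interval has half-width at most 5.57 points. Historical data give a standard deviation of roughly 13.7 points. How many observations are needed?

33

For a mean, the margin of error is E = z·σ/√n, so n = (zσ/E)².
At 98% confidence, z = 2.326.
n = (2.326 × 13.7 / 5.57)² = 32.73
Round up: n = 33.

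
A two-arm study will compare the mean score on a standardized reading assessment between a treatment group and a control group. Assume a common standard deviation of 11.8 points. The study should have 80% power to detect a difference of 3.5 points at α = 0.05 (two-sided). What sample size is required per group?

For two equal groups, n per group = 2·((z_{α/2} + z_β)·σ/δ)².
z_{α/2} = 1.960; z_β = 0.842 (power 80%).
n = 2 × (2.802 × 11.8 / 3.5)² = 2 × 89.24 = 178.48
Round up: n = 179 per group.

179 per group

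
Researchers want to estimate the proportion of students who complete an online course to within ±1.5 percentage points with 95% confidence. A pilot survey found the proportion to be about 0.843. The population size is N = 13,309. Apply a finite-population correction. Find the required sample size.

For a proportion with margin E = 0.015 at 95% confidence, z = 1.960.
n = p̂(1−p̂)(z/E)² = 0.843 × 0.157 × (1.960/0.015)² = 2259.73 — call this n₀.
Finite-population correction with N = 13,309: n = n₀ / (1 + (n₀−1)/N) = 2259.73 / 1.17 = 1931.39
Round up: n = 1932.

1932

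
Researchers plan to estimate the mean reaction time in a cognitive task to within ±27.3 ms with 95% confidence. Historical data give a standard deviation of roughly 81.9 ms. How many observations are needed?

n = 35

For a mean, the margin of error is E = z·σ/√n, so n = (zσ/E)².
At 95% confidence, z = 1.960.
n = (1.960 × 81.9 / 27.3)² = 34.57
Round up: n = 35.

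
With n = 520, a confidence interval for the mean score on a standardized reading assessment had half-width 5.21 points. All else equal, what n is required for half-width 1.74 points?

4663

Margin of error scales as 1/√n, so n₂ = n₁·(E₁/E₂)².
n₂ = 520 × (5.21/1.74)² = 520 × 8.966 = 4662.32
Round up: n₂ = 4663.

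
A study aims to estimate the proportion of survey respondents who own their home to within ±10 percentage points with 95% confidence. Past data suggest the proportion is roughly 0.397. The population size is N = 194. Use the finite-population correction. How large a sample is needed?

63

For a proportion with margin E = 0.1 at 95% confidence, z = 1.960.
n = p̂(1−p̂)(z/E)² = 0.397 × 0.603 × (1.960/0.1)² = 91.96 — call this n₀.
Finite-population correction with N = 194: n = n₀ / (1 + (n₀−1)/N) = 91.96 / 1.469 = 62.60
Round up: n = 63.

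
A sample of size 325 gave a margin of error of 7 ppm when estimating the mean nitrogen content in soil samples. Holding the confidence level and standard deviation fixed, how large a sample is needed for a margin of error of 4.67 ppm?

731

Margin of error scales as 1/√n, so n₂ = n₁·(E₁/E₂)².
n₂ = 325 × (7/4.67)² = 325 × 2.247 = 730.27
Round up: n₂ = 731.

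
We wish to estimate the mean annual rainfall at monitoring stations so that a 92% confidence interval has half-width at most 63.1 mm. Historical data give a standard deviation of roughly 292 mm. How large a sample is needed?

For a mean, the margin of error is E = z·σ/√n, so n = (zσ/E)².
At 92% confidence, z = 1.751.
n = (1.751 × 292 / 63.1)² = 65.66
Round up: n = 66.

66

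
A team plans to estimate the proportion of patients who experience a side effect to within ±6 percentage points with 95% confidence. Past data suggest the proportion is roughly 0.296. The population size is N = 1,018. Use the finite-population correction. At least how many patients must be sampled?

For a proportion with margin E = 0.06 at 95% confidence, z = 1.960.
n = p̂(1−p̂)(z/E)² = 0.296 × 0.704 × (1.960/0.06)² = 222.37 — call this n₀.
Finite-population correction with N = 1,018: n = n₀ / (1 + (n₀−1)/N) = 222.37 / 1.217 = 182.72
Round up: n = 183.

n = 183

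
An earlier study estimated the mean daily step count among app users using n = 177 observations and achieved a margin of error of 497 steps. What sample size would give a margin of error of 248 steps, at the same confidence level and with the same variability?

711

Margin of error scales as 1/√n, so n₂ = n₁·(E₁/E₂)².
n₂ = 177 × (497/248)² = 177 × 4.016 = 710.83
Round up: n₂ = 711.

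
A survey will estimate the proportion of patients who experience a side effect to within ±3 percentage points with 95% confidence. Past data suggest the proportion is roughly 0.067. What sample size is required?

For a proportion with margin E = 0.03 at 95% confidence, z = 1.960.
n = p̂(1−p̂)(z/E)² = 0.067 × 0.933 × (1.960/0.03)² = 266.82
Round up: n = 267.

267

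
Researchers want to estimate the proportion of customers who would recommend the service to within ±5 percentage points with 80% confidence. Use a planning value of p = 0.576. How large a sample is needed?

161

For a proportion with margin E = 0.05 at 80% confidence, z = 1.282.
n = p̂(1−p̂)(z/E)² = 0.576 × 0.424 × (1.282/0.05)² = 160.56
Round up: n = 161.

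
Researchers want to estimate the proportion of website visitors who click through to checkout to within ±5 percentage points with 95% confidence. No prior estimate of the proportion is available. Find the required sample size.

For a proportion with margin E = 0.05 at 95% confidence, z = 1.960.
With no prior estimate, use p = 0.5, which maximizes p(1−p) at 0.25.
n = 0.25 × (z/E)² = 0.25 × (1.960/0.05)² = 384.16
Round up: n = 385.

385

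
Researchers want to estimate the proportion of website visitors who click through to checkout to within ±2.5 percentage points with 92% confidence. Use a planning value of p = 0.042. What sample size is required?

For a proportion with margin E = 0.025 at 92% confidence, z = 1.751.
n = p̂(1−p̂)(z/E)² = 0.042 × 0.958 × (1.751/0.025)² = 197.38
Round up: n = 198.

198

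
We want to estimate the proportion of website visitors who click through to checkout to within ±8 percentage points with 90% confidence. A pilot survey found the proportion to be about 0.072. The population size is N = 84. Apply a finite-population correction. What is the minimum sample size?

22

For a proportion with margin E = 0.08 at 90% confidence, z = 1.645.
n = p̂(1−p̂)(z/E)² = 0.072 × 0.928 × (1.645/0.08)² = 28.25 — call this n₀.
Finite-population correction with N = 84: n = n₀ / (1 + (n₀−1)/N) = 28.25 / 1.324 = 21.34
Round up: n = 22.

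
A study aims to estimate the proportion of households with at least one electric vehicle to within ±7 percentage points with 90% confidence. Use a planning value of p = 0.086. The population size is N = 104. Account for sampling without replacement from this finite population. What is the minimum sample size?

For a proportion with margin E = 0.07 at 90% confidence, z = 1.645.
n = p̂(1−p̂)(z/E)² = 0.086 × 0.914 × (1.645/0.07)² = 43.41 — call this n₀.
Finite-population correction with N = 104: n = n₀ / (1 + (n₀−1)/N) = 43.41 / 1.408 = 30.83
Round up: n = 31.

n = 31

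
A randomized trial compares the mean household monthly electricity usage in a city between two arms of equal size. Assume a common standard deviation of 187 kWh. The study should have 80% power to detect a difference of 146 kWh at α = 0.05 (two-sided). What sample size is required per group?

26 per group

For two equal groups, n per group = 2·((z_{α/2} + z_β)·σ/δ)².
z_{α/2} = 1.960; z_β = 0.842 (power 80%).
n = 2 × (2.802 × 187 / 146)² = 2 × 12.88 = 25.76
Round up: n = 26 per group.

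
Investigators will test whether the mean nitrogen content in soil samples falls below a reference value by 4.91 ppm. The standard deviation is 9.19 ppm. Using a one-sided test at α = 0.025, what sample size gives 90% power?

37

For a one-sample z-test, n = ((z_α + z_β)·σ/δ)².
z_α = 1.960 (one-sided α = 0.025); z_β = 1.282 (power 90% → β = 0.1).
n = (3.242 × 9.19 / 4.91)² = 36.82
Round up: n = 37.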